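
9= 9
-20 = -20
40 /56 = 5 /7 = 0.71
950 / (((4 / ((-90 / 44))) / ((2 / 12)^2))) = -2375 / 176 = -13.49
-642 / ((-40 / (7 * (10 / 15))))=749 / 10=74.90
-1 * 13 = -13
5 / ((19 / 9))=45 / 19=2.37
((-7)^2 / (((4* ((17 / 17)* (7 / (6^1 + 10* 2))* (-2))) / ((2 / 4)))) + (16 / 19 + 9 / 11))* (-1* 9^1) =146187 / 1672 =87.43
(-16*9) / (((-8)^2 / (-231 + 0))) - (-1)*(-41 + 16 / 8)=1923 / 4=480.75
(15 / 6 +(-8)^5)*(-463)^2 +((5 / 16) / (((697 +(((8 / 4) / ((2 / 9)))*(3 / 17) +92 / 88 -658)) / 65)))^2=-108991283030245487343 / 15517186624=-7023907469.26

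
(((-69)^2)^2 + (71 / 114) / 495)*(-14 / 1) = -8953739466707 / 28215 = -317339694.02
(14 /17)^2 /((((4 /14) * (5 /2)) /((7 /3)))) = 9604 /4335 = 2.22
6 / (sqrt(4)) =3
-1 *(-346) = 346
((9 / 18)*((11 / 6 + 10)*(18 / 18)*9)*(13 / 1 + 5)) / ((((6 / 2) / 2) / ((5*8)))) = 25560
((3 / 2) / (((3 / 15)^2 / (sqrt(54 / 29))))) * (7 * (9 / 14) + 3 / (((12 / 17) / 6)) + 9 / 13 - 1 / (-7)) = 315675 * sqrt(174) / 2639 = 1577.89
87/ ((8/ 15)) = 1305/ 8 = 163.12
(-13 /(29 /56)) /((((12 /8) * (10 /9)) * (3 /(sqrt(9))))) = -2184 /145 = -15.06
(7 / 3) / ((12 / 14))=49 / 18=2.72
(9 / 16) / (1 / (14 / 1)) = 63 / 8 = 7.88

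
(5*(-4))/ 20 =-1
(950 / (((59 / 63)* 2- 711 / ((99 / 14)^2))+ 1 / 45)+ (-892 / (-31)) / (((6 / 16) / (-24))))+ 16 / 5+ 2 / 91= -976149197064 / 509627755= -1915.42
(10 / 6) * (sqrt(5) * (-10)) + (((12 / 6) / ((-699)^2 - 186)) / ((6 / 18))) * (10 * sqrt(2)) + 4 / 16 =-50 * sqrt(5) / 3 + 4 * sqrt(2) / 32561 + 1 / 4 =-37.02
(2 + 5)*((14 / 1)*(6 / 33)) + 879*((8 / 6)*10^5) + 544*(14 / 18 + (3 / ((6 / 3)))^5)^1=11603252621 / 99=117204571.93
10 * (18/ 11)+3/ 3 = 191/ 11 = 17.36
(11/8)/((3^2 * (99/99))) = 11/72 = 0.15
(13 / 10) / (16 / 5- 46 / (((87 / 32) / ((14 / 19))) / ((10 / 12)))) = -0.18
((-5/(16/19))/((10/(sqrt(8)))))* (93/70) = -1767* sqrt(2)/1120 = -2.23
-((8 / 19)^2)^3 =-262144 / 47045881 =-0.01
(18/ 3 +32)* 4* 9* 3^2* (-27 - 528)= -6833160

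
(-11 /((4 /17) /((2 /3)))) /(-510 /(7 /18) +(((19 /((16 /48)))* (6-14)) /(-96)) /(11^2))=316778 /13328961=0.02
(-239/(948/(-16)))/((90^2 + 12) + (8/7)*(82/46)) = 38479/77401830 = 0.00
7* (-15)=-105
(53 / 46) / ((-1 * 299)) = -0.00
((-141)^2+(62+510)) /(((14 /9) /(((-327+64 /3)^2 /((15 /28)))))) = 34397405434 /15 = 2293160362.27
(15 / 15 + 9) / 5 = 2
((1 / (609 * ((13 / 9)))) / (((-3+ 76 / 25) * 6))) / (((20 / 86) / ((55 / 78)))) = 11825 / 823368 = 0.01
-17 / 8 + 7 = 39 / 8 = 4.88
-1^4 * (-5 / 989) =5 / 989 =0.01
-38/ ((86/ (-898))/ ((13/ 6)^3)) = 18742607/ 4644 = 4035.88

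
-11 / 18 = -0.61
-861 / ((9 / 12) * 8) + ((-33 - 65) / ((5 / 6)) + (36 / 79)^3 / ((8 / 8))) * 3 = -496.02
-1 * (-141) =141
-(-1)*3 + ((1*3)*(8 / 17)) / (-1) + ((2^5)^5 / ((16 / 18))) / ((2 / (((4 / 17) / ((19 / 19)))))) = 75497499 / 17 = 4441029.35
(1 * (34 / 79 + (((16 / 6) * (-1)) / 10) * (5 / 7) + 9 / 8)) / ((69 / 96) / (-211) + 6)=15289060 / 67171251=0.23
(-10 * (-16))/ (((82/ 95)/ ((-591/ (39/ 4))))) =-5988800/ 533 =-11236.02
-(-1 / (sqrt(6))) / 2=sqrt(6) / 12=0.20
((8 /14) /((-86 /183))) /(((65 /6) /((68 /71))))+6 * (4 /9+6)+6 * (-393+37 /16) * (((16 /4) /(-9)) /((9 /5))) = 46309197733 /75012210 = 617.36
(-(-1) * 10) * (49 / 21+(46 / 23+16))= 610 / 3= 203.33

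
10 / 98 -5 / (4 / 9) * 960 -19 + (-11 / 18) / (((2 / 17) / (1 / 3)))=-57262771 / 5292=-10820.63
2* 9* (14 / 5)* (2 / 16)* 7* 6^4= 285768 / 5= 57153.60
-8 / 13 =-0.62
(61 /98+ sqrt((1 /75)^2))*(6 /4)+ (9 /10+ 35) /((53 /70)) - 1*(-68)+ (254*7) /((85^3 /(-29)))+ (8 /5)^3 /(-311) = 230686879923491 /1984033985500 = 116.27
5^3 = 125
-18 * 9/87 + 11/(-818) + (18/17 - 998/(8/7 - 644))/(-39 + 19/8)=-258788388203/132929192250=-1.95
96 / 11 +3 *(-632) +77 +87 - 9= -19055 / 11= -1732.27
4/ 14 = 2/ 7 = 0.29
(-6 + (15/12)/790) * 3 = -11373/632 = -18.00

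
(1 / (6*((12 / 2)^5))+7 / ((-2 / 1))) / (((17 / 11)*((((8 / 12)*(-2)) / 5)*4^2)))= 8981225 / 16920576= 0.53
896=896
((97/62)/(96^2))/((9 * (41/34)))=1649/105421824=0.00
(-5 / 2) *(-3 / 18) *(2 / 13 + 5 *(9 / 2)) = 2945 / 312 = 9.44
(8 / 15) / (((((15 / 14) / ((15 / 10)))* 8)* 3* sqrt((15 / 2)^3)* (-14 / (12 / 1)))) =-4* sqrt(30) / 16875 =-0.00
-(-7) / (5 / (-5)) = -7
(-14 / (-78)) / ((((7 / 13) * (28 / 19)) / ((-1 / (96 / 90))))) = -95 / 448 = -0.21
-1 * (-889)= 889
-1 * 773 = -773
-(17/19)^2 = -289/361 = -0.80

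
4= 4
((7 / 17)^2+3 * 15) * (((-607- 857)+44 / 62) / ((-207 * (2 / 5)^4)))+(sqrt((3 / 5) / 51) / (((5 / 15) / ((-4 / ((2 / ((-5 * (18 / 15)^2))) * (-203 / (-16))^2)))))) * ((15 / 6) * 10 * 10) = 552960 * sqrt(85) / 700553+92524304375 / 7418052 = 12480.13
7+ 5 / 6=47 / 6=7.83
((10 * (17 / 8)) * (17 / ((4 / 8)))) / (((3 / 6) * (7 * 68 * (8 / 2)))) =85 / 112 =0.76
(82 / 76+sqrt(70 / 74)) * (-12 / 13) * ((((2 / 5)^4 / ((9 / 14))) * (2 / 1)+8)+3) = -5110486 / 463125 - 249292 * sqrt(1295) / 901875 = -20.98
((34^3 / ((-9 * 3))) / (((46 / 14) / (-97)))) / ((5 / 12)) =103139.77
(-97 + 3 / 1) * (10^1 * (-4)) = 3760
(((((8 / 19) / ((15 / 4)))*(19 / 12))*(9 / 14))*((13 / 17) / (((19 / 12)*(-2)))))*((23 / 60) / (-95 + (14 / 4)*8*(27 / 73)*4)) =43654 / 221069275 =0.00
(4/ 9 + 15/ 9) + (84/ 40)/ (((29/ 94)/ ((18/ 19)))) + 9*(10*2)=4675339/ 24795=188.56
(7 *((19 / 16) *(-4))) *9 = -1197 / 4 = -299.25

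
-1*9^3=-729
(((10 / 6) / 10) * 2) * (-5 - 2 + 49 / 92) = -595 / 276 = -2.16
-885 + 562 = -323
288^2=82944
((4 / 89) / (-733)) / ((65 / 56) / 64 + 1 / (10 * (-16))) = -71680 / 13895481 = -0.01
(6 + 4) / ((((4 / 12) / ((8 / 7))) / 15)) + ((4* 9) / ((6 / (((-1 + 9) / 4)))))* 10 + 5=4475 / 7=639.29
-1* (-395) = 395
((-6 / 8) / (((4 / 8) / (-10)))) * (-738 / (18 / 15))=-9225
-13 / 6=-2.17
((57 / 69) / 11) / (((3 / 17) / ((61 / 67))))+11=579086 / 50853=11.39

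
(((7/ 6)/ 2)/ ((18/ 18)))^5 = 0.07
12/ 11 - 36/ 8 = -75/ 22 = -3.41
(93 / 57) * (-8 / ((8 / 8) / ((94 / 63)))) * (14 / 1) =-272.65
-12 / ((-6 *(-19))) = -0.11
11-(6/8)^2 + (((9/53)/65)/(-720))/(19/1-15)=11506299/1102400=10.44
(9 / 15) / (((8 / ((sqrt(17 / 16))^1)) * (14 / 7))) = 3 * sqrt(17) / 320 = 0.04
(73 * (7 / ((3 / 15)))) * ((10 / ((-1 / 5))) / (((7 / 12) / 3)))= -657000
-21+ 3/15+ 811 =3951/5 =790.20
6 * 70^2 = 29400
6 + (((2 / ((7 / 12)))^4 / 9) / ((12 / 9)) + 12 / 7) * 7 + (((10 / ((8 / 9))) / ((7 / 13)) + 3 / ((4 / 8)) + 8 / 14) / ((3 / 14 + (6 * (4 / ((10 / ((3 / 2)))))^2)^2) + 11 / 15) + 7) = 11169263887 / 101080042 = 110.50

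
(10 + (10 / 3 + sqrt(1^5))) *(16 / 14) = 344 / 21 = 16.38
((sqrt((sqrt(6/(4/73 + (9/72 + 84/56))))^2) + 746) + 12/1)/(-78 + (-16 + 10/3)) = -1137/136 - sqrt(23871)/7412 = -8.38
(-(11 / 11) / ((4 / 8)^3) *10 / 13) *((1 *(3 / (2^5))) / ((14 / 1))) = -15 / 364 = -0.04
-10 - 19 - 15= -44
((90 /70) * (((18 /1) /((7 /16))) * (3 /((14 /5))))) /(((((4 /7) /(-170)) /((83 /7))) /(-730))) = 50059458000 /343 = 145945941.69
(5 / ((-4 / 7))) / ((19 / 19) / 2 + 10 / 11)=-385 / 62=-6.21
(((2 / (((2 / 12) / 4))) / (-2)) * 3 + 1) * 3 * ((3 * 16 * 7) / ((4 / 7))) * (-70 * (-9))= -78903720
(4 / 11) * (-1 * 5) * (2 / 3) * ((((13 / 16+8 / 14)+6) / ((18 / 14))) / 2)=-3.48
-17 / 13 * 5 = -85 / 13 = -6.54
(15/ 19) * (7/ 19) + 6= 2271/ 361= 6.29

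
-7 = -7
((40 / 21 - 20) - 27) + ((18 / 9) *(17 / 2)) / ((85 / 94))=-2761 / 105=-26.30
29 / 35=0.83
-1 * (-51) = 51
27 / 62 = 0.44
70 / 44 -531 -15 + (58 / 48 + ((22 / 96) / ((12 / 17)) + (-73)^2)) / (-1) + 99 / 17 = -5869.12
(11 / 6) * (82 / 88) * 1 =41 / 24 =1.71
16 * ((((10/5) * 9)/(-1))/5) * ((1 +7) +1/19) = -44064/95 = -463.83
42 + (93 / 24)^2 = 3649 / 64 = 57.02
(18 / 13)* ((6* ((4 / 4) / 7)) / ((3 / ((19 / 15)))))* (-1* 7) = -228 / 65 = -3.51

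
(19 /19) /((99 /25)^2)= 625 /9801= 0.06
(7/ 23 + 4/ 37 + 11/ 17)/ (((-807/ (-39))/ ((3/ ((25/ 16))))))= 9564672/ 97290575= 0.10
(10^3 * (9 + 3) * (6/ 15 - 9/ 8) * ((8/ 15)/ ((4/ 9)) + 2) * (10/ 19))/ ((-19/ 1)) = 771.19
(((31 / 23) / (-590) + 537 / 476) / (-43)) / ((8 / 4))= -3636167 / 277750760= -0.01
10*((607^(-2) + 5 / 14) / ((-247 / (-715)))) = 26664275 / 2579143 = 10.34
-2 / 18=-1 / 9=-0.11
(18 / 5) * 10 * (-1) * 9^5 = -2125764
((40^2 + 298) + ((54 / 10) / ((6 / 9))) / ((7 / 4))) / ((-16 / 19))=-79078 / 35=-2259.37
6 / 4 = 3 / 2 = 1.50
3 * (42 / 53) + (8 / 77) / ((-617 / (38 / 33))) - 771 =-63867362501 / 83093241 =-768.62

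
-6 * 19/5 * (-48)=5472/5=1094.40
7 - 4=3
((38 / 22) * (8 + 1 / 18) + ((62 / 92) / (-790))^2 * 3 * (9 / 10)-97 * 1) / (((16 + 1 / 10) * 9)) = -0.57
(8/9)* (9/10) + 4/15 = 16/15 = 1.07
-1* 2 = -2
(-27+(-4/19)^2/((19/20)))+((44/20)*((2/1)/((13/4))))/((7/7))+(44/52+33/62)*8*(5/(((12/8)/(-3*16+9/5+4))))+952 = -25904721229/41462655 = -624.77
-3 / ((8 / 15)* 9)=-5 / 8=-0.62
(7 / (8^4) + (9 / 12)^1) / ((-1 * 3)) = -3079 / 12288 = -0.25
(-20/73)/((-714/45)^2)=-1125/1033753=-0.00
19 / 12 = 1.58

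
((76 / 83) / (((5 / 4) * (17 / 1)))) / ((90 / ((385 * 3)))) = 11704 / 21165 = 0.55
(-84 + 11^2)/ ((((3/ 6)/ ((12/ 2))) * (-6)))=-74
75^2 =5625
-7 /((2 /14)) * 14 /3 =-686 /3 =-228.67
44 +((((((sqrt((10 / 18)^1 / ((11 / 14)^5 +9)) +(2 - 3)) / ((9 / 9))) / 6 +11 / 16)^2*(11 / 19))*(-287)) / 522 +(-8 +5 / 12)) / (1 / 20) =-686177605574179 / 6271950870144 - 471625*sqrt(350102690) / 32666410782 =-109.67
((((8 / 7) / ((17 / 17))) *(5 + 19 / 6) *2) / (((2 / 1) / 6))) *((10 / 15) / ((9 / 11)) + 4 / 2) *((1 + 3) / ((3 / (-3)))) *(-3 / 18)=8512 / 81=105.09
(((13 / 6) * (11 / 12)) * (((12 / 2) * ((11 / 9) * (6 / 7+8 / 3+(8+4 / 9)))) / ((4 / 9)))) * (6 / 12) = 593021 / 3024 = 196.10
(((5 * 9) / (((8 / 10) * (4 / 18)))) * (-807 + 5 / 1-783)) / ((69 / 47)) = -50284125 / 184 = -273283.29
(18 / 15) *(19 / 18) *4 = 76 / 15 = 5.07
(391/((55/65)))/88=5083/968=5.25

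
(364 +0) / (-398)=-182 / 199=-0.91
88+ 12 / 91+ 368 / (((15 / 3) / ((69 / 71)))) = 5157772 / 32305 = 159.66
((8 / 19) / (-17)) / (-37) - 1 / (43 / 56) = -668912 / 513893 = -1.30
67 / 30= 2.23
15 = 15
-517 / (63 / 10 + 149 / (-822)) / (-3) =354145 / 12574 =28.16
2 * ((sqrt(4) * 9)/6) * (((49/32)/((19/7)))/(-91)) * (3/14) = -63/7904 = -0.01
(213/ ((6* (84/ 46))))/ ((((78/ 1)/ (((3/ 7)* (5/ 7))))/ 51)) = 138805/ 35672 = 3.89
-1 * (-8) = 8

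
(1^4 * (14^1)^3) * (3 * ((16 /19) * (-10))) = -1317120 /19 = -69322.11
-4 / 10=-2 / 5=-0.40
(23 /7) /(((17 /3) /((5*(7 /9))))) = 115 /51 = 2.25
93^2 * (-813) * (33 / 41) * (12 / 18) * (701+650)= -208994314914 / 41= -5097422314.98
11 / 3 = 3.67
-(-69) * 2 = 138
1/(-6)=-1/6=-0.17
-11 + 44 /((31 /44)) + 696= 23171 /31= 747.45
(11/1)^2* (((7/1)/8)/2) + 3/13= 11059/208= 53.17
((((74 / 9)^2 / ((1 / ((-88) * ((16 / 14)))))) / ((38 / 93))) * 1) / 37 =-1614976 / 3591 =-449.73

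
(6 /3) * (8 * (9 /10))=72 /5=14.40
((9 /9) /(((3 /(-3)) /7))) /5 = -7 /5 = -1.40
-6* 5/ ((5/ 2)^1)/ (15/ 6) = -24/ 5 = -4.80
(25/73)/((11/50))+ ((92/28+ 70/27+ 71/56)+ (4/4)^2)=9.70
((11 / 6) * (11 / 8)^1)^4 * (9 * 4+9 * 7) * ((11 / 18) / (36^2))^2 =285311670611 / 320979616137216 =0.00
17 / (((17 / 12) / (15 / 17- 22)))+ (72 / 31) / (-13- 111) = -4140294 / 16337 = -253.43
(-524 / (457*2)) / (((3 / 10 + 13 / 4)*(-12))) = 1310 / 97341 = 0.01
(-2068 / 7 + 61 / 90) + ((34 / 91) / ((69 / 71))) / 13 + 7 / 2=-356572718 / 1224405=-291.22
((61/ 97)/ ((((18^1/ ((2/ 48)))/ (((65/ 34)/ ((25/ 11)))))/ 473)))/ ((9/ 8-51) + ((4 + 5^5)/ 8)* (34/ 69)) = 94897517/ 23405741100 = 0.00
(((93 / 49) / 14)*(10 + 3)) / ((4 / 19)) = 22971 / 2744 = 8.37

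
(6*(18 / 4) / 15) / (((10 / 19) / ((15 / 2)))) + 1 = 533 / 20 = 26.65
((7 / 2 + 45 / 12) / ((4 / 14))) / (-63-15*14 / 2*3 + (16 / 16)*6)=-203 / 2976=-0.07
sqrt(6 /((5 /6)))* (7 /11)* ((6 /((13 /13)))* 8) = 2016* sqrt(5) /55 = 81.96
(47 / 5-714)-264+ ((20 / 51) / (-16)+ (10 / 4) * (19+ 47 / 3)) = -899597 / 1020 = -881.96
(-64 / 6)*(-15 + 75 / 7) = 320 / 7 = 45.71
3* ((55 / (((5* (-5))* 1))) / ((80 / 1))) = -33 / 400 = -0.08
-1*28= -28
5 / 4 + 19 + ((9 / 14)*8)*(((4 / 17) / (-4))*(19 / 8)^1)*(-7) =1719 / 68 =25.28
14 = 14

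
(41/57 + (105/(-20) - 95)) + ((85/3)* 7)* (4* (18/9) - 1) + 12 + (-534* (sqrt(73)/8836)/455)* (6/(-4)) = 801* sqrt(73)/4020380 + 98861/76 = 1300.80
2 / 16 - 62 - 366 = -3423 / 8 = -427.88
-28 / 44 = -7 / 11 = -0.64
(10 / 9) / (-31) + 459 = 128051 / 279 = 458.96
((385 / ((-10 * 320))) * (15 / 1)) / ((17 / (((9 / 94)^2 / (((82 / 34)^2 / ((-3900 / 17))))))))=18243225 / 475306112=0.04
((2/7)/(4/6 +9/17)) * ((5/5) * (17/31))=0.13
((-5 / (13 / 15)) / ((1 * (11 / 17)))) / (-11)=1275 / 1573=0.81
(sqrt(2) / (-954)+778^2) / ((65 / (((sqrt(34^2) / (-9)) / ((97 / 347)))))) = -7141140632 / 56745+5899* sqrt(2) / 27067365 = -125846.16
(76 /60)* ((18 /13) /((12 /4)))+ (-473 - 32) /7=-32559 /455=-71.56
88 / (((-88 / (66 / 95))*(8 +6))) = -33 / 665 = -0.05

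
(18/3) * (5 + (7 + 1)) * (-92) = -7176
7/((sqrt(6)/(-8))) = -28 * sqrt(6)/3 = -22.86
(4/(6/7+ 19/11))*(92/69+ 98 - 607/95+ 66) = 13952092/56715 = 246.00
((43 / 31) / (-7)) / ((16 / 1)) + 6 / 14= 1445 / 3472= 0.42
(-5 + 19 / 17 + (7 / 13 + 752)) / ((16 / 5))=827265 / 3536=233.96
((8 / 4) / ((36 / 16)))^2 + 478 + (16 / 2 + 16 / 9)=39574 / 81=488.57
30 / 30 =1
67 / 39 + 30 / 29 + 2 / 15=2.89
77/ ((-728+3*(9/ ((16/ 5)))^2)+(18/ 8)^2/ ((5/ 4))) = -98560/ 896281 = -0.11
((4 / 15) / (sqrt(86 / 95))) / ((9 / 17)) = 34 * sqrt(8170) / 5805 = 0.53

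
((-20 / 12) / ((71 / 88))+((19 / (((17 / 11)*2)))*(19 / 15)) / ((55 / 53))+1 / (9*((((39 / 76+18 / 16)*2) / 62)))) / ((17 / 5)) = 1019748121 / 459830790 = 2.22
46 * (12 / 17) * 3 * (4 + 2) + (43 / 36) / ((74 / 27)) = 2943249 / 5032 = 584.91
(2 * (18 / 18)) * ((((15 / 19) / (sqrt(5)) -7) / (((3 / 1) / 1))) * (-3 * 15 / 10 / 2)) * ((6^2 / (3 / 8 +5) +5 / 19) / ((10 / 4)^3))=477708 / 102125 -204732 * sqrt(5) / 1940375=4.44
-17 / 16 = -1.06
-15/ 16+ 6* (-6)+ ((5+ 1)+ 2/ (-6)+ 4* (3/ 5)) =-6929/ 240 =-28.87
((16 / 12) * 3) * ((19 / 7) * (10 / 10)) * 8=608 / 7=86.86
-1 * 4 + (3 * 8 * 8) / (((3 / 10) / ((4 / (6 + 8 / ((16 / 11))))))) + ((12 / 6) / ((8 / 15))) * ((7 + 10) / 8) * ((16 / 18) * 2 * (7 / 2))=74021 / 276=268.19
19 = 19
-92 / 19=-4.84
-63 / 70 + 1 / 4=-13 / 20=-0.65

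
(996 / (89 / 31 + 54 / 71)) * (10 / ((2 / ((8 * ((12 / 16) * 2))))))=131531760 / 7993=16455.87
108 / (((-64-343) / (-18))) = 1944 / 407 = 4.78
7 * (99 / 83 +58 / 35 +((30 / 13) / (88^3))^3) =719551697173139619682903 / 36068843378047220449280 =19.95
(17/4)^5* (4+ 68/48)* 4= 30042.55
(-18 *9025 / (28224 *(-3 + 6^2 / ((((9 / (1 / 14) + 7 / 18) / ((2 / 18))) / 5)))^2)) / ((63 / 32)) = -38130625 / 105326487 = -0.36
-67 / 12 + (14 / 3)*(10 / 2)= 17.75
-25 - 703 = -728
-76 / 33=-2.30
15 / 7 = 2.14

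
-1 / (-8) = 1 / 8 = 0.12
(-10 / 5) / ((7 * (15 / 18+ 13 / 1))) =-12 / 581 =-0.02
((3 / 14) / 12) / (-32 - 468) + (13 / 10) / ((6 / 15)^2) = 227499 / 28000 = 8.12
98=98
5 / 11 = 0.45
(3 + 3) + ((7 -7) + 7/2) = 19/2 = 9.50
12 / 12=1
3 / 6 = 1 / 2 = 0.50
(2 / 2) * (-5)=-5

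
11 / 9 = 1.22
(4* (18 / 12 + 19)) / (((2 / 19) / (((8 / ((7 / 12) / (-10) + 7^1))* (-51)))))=-2243520 / 49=-45786.12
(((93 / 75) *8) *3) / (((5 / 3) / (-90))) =-40176 / 25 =-1607.04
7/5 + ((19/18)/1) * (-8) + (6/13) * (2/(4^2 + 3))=-77759/11115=-7.00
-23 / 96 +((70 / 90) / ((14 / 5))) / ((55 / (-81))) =-685 / 1056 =-0.65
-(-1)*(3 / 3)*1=1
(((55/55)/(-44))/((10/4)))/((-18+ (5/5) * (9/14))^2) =-98/3247695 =-0.00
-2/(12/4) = -2/3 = -0.67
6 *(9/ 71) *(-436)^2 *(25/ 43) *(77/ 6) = 3293413200/ 3053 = 1078746.54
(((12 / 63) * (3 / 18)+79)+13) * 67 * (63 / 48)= 194233 / 24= 8093.04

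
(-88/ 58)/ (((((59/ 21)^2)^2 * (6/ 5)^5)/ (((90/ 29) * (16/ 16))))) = -1238015625/ 40762802404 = -0.03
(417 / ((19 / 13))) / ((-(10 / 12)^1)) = -32526 / 95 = -342.38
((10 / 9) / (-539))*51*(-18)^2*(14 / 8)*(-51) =234090 / 77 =3040.13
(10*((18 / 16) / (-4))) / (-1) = 45 / 16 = 2.81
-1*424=-424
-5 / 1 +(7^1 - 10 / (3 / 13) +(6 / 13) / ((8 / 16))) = -1576 / 39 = -40.41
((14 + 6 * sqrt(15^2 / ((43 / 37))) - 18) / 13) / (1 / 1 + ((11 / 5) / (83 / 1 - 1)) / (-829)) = -1359560 / 4418427 + 10196700 * sqrt(1591) / 63330787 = 6.11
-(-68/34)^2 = -4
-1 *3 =-3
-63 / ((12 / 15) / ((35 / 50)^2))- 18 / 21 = -22089 / 560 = -39.44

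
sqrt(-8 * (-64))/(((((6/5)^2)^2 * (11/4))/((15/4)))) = 14.88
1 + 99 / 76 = 175 / 76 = 2.30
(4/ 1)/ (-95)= -4/ 95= -0.04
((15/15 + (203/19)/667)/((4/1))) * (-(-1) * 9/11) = 999/4807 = 0.21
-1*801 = -801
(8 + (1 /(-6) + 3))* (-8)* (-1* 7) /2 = 910 /3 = 303.33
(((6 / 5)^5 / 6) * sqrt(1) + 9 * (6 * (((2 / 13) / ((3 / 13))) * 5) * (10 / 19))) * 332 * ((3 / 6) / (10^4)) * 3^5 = 14243408307 / 37109375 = 383.82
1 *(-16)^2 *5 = 1280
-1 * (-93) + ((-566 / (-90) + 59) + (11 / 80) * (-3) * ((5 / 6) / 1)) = 227441 / 1440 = 157.95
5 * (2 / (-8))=-1.25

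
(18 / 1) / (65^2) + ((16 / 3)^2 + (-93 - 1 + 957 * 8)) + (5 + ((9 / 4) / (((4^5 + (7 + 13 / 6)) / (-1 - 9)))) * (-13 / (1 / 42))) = 1793179015213 / 235716975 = 7607.34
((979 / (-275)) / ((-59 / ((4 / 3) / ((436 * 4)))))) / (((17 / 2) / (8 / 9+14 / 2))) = 6319 / 147591450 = 0.00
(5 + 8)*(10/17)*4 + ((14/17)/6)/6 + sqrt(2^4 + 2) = 3*sqrt(2) + 551/18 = 34.85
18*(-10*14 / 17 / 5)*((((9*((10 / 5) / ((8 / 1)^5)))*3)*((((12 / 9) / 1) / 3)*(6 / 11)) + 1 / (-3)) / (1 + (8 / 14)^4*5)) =378174307 / 58738944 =6.44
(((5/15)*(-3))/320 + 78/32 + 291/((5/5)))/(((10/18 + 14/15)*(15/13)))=3662061/21440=170.81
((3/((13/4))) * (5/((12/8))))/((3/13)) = 40/3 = 13.33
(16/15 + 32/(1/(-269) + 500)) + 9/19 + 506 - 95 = 412.60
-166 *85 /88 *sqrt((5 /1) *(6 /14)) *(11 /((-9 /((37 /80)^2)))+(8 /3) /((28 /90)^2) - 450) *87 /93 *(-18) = -48818735841829 *sqrt(105) /299425280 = -1670677.85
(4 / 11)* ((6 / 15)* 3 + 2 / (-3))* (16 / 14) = 256 / 1155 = 0.22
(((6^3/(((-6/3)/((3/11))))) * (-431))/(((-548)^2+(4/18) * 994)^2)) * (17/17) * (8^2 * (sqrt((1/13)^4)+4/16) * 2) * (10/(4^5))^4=305754901875/7301215606089078494199808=0.00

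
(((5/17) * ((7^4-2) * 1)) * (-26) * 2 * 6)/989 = -3742440/16813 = -222.59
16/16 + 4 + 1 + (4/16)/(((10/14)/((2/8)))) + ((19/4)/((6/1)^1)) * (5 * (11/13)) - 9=1363/3120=0.44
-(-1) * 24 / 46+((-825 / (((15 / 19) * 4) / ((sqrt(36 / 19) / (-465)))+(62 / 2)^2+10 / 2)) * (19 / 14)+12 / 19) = 4049375 * sqrt(19) / 3027528+1215795041 / 189004248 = 12.26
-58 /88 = -29 /44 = -0.66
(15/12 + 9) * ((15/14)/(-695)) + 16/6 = 61903/23352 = 2.65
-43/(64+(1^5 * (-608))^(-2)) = -15895552/23658497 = -0.67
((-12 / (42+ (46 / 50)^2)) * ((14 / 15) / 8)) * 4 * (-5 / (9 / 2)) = 35000 / 241011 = 0.15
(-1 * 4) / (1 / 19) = -76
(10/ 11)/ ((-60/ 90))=-15/ 11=-1.36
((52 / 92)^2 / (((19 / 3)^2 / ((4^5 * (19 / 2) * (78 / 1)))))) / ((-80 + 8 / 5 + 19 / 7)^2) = 8267750400 / 7836654139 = 1.06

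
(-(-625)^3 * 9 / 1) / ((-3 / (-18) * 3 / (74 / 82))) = 162597656250 / 41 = 3965796493.90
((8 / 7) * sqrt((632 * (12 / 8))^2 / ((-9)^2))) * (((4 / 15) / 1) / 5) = 10112 / 1575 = 6.42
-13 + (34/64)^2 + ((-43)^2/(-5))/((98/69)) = -68512107/250880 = -273.09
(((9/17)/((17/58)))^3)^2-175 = -81727627480932271/582622237229761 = -140.28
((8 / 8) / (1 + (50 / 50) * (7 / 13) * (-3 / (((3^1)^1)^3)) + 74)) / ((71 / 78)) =4563 / 311264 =0.01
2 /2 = 1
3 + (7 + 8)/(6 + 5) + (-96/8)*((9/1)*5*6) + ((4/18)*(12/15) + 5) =-3230.46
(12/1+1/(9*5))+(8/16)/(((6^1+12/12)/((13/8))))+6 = 91417/5040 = 18.14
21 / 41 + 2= 103 / 41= 2.51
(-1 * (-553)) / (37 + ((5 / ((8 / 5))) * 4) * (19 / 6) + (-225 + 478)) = 948 / 565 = 1.68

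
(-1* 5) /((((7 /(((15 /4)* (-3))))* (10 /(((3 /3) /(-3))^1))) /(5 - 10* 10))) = 1425 /56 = 25.45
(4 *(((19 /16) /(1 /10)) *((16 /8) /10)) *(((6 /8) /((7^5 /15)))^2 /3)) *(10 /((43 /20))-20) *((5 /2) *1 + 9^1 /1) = -48670875 /194342971312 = -0.00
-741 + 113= -628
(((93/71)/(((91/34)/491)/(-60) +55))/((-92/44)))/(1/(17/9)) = -1935502360/89962147997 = -0.02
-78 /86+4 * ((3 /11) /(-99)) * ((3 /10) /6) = -0.91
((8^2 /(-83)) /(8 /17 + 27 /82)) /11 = -89216 /1017995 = -0.09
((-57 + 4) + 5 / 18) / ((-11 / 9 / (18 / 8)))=8541 / 88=97.06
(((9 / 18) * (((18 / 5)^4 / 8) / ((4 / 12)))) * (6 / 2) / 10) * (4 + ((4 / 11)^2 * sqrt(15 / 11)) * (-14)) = 17.37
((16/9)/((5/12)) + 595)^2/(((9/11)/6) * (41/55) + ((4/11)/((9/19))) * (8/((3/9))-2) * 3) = 19554113282/2764335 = 7073.71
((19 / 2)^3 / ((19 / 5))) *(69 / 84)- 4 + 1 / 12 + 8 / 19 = 2321723 / 12768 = 181.84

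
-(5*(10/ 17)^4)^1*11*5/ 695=-550000/ 11609419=-0.05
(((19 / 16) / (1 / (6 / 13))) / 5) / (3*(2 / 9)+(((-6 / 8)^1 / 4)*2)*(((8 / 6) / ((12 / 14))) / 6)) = 513 / 2665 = 0.19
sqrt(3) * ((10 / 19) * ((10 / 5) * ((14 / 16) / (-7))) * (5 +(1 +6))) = -30 * sqrt(3) / 19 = -2.73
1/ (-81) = -1/ 81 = -0.01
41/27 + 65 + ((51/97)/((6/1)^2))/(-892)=621588263/9344592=66.52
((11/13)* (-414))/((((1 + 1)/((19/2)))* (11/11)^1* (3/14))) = -100947/13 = -7765.15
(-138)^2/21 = 6348/7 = 906.86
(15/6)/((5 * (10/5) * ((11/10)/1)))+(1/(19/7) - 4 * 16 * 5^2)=-668551/418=-1599.40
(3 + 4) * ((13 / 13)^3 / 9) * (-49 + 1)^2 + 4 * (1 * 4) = 1808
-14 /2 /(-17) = 7 /17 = 0.41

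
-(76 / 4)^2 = -361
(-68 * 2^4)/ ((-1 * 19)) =1088/ 19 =57.26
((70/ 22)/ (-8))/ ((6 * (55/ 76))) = -133/ 1452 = -0.09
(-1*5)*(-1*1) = 5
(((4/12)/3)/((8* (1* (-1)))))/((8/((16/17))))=-1/612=-0.00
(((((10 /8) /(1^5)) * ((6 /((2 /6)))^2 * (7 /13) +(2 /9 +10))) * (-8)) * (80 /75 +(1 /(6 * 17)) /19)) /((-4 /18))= 37241388 /4199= 8869.11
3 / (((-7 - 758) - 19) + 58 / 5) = -15 / 3862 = -0.00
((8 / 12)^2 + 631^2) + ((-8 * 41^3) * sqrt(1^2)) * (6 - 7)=8545765 / 9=949529.44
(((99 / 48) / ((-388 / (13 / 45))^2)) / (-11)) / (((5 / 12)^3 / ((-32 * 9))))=12168 / 29403125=0.00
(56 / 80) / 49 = 1 / 70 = 0.01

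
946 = 946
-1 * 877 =-877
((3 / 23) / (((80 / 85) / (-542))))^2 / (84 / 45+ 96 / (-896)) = 20057104305 / 6254896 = 3206.62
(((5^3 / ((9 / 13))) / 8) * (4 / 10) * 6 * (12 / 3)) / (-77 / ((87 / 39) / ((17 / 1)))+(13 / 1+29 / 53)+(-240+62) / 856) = -85518680 / 226343163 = -0.38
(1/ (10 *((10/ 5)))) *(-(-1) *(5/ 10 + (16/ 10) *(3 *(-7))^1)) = -331/ 200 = -1.66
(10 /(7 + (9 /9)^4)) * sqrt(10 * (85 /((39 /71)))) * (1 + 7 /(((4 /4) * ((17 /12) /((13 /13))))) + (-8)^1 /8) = 175 * sqrt(94146) /221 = 242.97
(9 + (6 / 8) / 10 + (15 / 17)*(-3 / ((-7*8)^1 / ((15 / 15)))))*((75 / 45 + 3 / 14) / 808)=571723 / 26922560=0.02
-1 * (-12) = 12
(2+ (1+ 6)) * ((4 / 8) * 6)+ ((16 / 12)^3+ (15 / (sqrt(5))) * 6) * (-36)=-648 * sqrt(5)- 175 / 3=-1507.31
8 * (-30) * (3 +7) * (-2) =4800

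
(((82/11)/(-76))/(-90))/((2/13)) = 533/75240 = 0.01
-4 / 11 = -0.36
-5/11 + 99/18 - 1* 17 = -263/22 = -11.95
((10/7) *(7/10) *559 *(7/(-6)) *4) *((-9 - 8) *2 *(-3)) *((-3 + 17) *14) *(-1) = 52152464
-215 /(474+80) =-215 /554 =-0.39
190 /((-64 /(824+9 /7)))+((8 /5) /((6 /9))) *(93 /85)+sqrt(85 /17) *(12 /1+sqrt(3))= -232996391 /95200+sqrt(15)+12 *sqrt(5)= -2416.74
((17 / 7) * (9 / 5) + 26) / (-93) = -1063 / 3255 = -0.33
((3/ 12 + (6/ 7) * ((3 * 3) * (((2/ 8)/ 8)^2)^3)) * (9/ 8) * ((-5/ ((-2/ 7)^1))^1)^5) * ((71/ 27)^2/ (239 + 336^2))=7107171744254526875/ 251896327217086464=28.21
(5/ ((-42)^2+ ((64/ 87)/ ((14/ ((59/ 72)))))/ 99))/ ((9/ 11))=3316005/ 957180152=0.00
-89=-89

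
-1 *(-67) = 67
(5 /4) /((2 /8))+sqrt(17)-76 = -71+sqrt(17) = -66.88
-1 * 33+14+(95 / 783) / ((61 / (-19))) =-909302 / 47763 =-19.04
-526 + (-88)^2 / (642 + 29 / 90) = -29710574 / 57809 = -513.94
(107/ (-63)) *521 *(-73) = 4069531/ 63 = 64595.73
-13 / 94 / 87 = -13 / 8178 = -0.00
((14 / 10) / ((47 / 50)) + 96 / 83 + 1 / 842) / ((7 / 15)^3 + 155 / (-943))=-27673003940625 / 655864175992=-42.19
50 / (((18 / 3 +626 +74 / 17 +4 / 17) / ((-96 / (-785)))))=8160 / 849527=0.01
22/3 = 7.33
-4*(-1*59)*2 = 472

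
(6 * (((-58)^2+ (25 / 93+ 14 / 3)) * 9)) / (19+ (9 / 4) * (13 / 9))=8176.29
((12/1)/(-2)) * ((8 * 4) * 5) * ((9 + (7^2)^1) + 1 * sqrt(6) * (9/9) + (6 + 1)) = -64751.51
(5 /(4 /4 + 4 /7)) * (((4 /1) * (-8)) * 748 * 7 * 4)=-2132480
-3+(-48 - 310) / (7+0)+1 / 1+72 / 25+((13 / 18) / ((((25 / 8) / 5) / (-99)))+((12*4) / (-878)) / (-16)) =-25299923 / 153650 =-164.66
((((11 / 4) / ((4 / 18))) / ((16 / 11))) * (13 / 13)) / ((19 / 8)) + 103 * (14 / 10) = 224629 / 1520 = 147.78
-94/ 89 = -1.06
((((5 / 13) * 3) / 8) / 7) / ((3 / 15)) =75 / 728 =0.10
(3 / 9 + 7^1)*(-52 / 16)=-143 / 6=-23.83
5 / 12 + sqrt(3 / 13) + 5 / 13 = sqrt(39) / 13 + 125 / 156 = 1.28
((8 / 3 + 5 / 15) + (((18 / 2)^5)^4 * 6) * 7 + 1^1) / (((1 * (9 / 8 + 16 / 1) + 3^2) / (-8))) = -32679804753945024617344 / 209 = -156362702171985763719.35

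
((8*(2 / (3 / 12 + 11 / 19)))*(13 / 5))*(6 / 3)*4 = 126464 / 315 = 401.47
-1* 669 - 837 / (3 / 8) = -2901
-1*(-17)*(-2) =-34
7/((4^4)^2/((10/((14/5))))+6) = 175/458902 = 0.00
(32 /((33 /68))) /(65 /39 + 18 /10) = 2720 /143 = 19.02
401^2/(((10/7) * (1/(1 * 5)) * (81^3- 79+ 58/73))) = 82169311/77578968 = 1.06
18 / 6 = 3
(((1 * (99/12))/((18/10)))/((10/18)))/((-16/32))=-33/2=-16.50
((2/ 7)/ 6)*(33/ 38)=11/ 266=0.04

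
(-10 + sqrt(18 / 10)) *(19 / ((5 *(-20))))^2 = -361 / 1000 + 1083 *sqrt(5) / 50000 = -0.31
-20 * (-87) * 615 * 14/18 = 832300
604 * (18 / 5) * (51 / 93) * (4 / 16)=46206 / 155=298.10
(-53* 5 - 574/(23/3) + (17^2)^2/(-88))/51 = -2608879/103224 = -25.27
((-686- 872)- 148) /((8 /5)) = -4265 /4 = -1066.25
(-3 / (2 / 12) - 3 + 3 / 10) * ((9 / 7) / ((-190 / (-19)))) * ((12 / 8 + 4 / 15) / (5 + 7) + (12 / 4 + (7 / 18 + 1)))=-338031 / 28000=-12.07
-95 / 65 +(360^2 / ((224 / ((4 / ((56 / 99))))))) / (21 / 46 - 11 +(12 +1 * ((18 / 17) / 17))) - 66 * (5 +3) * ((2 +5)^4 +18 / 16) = -16278107520145 / 12861667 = -1265629.68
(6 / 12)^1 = 1 / 2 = 0.50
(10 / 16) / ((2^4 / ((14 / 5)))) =0.11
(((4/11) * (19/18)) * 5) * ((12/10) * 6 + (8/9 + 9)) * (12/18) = 58444/2673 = 21.86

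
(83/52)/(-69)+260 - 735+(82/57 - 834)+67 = -28191043/22724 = -1240.58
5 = 5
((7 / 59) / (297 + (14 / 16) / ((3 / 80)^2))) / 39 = 21 / 6345391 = 0.00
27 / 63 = 3 / 7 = 0.43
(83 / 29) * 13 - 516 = -13885 / 29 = -478.79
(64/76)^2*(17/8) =544/361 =1.51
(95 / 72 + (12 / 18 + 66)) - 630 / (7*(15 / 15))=-1585 / 72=-22.01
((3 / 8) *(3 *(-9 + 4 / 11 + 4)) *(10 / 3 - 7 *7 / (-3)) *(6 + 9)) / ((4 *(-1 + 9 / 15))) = 677025 / 704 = 961.68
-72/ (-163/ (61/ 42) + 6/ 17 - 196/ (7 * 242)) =4517172/ 7026227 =0.64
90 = 90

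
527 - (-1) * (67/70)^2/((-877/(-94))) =1132549533/2148650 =527.10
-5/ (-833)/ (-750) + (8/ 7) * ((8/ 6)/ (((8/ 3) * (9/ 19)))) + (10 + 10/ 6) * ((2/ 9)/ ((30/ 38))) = 15148673/ 3373650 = 4.49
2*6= 12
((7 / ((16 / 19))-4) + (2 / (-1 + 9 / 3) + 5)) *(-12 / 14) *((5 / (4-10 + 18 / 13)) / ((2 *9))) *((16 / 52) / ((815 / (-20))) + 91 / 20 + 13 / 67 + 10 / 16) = 111640507 / 39140864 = 2.85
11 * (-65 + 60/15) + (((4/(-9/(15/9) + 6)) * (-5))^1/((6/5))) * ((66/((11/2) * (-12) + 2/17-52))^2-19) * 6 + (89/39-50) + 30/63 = 6081264335/2537899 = 2396.18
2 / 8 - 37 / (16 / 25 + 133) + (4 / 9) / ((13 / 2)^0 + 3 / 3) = 23497 / 120276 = 0.20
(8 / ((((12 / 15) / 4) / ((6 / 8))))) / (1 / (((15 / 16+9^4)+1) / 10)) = 315021 / 16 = 19688.81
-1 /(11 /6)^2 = -0.30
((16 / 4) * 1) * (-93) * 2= -744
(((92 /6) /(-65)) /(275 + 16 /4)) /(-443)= 46 /24101415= 0.00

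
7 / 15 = 0.47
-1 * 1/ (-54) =0.02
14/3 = 4.67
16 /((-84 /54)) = -72 /7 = -10.29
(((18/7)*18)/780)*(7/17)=27/1105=0.02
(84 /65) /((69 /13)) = 28 /115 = 0.24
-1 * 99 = -99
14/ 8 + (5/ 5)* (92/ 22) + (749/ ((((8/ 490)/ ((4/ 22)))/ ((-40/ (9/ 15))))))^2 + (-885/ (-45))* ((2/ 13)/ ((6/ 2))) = 17510524213393019/ 56628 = 309220248170.39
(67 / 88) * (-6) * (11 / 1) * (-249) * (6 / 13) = 150147 / 26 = 5774.88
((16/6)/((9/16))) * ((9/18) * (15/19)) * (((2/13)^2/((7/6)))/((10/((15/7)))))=1280/157339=0.01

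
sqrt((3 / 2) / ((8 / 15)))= 3 * sqrt(5) / 4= 1.68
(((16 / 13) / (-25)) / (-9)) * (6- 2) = 64 / 2925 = 0.02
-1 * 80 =-80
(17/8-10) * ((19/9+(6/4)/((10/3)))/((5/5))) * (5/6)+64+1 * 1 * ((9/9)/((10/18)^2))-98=-228323/4800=-47.57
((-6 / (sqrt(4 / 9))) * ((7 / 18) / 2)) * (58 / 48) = -203 / 96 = -2.11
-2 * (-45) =90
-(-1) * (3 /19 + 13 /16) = 295 /304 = 0.97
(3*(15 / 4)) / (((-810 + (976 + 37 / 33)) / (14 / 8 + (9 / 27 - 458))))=-541629 / 17648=-30.69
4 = 4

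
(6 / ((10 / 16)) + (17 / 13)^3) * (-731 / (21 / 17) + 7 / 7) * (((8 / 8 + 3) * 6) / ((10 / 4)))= -25808648416 / 384475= -67126.99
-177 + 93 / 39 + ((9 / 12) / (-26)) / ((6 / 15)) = -2795 / 16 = -174.69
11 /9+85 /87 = 574 /261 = 2.20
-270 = -270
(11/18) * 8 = 44/9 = 4.89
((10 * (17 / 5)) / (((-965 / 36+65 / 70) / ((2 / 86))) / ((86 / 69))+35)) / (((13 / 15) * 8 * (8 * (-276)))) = 1785 / 689388752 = 0.00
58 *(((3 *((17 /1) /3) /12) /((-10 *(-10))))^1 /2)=493 /1200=0.41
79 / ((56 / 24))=237 / 7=33.86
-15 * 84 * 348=-438480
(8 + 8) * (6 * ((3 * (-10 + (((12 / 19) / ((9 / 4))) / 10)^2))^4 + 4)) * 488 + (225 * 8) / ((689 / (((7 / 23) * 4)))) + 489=107681477431049365370180112863557 / 2838570365152198828125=37935109431.50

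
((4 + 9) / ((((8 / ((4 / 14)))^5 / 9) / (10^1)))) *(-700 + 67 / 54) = -2452645 / 51631104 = -0.05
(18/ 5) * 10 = 36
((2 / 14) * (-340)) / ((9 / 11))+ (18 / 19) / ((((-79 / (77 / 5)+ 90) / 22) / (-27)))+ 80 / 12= -464094692 / 7822395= -59.33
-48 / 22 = -2.18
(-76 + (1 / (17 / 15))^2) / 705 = -0.11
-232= -232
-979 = -979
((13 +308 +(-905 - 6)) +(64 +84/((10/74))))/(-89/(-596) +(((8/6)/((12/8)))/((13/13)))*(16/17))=43587864/449525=96.96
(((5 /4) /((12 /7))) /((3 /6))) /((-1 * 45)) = -7 /216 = -0.03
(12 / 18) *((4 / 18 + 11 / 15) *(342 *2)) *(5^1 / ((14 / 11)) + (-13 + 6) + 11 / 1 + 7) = 683012 / 105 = 6504.88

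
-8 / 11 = -0.73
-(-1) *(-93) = -93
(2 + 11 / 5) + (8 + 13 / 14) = 919 / 70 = 13.13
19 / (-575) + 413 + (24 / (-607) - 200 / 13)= 1803780896 / 4537325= 397.54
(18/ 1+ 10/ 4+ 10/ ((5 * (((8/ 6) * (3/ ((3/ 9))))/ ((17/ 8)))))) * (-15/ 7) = -715/ 16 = -44.69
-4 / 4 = -1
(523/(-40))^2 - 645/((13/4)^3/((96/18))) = 248687213/3515200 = 70.75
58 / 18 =29 / 9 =3.22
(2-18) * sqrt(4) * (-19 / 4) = 152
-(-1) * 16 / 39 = 0.41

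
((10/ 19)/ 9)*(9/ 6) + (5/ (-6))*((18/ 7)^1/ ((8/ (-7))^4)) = -272785/ 233472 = -1.17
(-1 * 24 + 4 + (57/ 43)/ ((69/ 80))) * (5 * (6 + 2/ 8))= -570625/ 989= -576.97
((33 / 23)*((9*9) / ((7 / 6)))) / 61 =16038 / 9821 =1.63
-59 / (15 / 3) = -11.80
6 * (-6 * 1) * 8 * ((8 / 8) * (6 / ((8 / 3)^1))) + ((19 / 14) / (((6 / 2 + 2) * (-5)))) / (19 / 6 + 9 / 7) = -3029457 / 4675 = -648.01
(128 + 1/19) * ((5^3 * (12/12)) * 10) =3041250/19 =160065.79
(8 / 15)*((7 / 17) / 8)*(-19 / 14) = -19 / 510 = -0.04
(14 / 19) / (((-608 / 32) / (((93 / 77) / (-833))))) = 186 / 3307843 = 0.00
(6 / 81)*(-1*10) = -20 / 27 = -0.74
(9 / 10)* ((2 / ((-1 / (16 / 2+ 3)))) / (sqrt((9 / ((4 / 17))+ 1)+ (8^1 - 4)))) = -3.01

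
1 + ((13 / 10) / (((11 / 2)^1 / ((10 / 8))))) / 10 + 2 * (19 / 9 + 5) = 60397 / 3960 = 15.25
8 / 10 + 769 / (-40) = -737 / 40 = -18.42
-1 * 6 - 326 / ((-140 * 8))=-3197 / 560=-5.71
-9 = -9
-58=-58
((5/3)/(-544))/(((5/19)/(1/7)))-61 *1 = -696883/11424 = -61.00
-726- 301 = -1027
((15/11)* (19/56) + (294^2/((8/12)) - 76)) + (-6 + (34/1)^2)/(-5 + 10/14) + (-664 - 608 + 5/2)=128040.63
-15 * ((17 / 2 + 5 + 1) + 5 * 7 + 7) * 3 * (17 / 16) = -86445 / 32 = -2701.41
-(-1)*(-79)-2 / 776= -30653 / 388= -79.00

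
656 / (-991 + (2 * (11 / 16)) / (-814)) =-388352 / 586673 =-0.66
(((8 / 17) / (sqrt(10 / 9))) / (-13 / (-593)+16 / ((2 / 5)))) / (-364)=-593* sqrt(10) / 61191585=-0.00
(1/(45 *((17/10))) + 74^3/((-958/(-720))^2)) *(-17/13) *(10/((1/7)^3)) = -27560413957581260/26844597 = -1026665215.26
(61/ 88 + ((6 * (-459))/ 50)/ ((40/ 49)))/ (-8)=367289/ 44000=8.35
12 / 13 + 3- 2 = 25 / 13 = 1.92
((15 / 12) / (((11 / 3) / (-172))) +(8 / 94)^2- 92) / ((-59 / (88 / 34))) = 14640548 / 2215627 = 6.61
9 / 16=0.56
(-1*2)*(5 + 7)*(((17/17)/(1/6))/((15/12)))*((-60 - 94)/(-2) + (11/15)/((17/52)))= -3879744/425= -9128.81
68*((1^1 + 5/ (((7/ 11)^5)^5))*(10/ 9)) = 368380914001866026438355402160/ 12069617576975684107263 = 30521341.02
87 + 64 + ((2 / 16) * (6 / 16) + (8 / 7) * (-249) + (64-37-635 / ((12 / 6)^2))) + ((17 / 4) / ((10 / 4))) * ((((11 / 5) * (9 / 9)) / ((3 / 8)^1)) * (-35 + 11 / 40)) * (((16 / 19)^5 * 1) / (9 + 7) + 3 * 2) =-65237063437769 / 27732308800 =-2352.38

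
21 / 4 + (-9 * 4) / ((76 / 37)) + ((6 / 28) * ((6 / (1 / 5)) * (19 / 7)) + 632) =2372831 / 3724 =637.17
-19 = -19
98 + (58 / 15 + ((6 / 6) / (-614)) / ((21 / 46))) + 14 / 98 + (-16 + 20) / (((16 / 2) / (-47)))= 1687093 / 21490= 78.51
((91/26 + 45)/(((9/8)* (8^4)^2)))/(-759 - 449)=-97/45600473088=-0.00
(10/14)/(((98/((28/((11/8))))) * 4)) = 20/539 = 0.04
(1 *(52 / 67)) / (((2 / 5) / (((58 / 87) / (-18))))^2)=325 / 48843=0.01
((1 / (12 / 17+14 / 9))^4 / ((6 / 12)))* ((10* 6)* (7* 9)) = 517842310545 / 1791490082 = 289.06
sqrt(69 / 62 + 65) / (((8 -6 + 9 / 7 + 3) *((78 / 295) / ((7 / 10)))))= 2891 *sqrt(254138) / 425568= 3.42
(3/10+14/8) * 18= 369/10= 36.90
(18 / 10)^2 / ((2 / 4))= 162 / 25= 6.48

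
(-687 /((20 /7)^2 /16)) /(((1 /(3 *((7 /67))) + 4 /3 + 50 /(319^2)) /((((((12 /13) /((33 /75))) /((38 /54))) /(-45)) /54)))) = 4359829782 /11940406075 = 0.37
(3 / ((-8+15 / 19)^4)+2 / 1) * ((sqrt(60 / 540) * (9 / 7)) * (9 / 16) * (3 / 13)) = 0.11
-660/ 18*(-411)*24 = 361680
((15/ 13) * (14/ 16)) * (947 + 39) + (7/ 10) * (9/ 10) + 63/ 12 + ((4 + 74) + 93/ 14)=9882633/ 9100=1086.00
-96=-96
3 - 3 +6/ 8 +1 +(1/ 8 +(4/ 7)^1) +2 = 249/ 56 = 4.45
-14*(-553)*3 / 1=23226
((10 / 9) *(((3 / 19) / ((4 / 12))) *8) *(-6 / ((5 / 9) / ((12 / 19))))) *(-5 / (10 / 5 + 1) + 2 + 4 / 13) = -18.41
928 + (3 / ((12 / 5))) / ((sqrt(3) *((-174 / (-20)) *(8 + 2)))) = 5 *sqrt(3) / 1044 + 928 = 928.01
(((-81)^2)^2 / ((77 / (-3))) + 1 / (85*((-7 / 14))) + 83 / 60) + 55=-131718539761 / 78540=-1677088.61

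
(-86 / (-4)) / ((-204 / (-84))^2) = 2107 / 578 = 3.65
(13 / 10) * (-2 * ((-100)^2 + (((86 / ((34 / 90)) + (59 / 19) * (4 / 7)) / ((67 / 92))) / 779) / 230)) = -76705455936772 / 2950209325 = -26000.00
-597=-597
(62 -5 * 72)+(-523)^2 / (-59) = -4934.08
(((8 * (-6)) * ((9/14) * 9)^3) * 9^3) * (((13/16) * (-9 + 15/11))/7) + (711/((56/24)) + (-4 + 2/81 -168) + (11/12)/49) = 7343330238403/1222452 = 6007049.96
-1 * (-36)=36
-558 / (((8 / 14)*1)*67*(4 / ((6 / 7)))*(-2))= 837 / 536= 1.56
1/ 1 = 1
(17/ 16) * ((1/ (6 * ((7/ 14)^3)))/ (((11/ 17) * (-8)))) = -289/ 1056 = -0.27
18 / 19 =0.95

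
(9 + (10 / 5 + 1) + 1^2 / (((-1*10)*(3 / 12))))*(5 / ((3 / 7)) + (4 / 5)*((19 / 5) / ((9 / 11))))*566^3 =36398114464048 / 1125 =32353879523.60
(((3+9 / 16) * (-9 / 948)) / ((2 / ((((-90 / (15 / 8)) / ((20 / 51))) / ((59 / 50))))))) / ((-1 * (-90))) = 2907 / 149152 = 0.02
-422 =-422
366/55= 6.65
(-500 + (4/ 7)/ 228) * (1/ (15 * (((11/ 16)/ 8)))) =-25535872/ 65835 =-387.88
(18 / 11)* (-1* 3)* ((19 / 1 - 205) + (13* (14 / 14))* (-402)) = 26568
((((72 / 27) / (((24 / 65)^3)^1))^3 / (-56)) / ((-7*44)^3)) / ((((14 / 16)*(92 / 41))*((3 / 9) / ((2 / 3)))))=849188426353515625 / 9174893669717001633792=0.00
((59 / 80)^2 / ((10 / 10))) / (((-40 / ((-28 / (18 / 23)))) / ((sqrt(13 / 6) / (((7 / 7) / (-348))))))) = -249.20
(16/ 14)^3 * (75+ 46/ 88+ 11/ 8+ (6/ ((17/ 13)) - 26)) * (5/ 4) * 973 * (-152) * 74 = -10382329624320/ 9163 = -1133071005.60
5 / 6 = 0.83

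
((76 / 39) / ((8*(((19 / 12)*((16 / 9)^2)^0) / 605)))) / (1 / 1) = 1210 / 13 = 93.08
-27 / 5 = -5.40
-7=-7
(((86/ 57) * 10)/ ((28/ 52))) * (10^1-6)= 112.08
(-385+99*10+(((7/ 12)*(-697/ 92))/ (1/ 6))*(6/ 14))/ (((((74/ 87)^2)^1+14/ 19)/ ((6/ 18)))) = 5236110573/ 38641840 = 135.50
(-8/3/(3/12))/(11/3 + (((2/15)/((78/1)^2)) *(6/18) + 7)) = -1460160/1460161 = -1.00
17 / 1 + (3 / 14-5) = 171 / 14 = 12.21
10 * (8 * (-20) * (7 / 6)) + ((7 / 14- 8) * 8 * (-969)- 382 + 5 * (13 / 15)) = 167687 / 3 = 55895.67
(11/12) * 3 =11/4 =2.75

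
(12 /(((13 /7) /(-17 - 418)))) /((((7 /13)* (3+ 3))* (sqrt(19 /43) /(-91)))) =79170* sqrt(817) /19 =119101.73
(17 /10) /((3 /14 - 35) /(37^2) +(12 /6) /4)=3.58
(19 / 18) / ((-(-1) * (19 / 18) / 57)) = 57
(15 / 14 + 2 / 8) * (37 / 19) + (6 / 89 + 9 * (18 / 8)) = 541915 / 23674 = 22.89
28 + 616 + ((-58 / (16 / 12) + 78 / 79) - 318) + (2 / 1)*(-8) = 42263 / 158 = 267.49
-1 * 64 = -64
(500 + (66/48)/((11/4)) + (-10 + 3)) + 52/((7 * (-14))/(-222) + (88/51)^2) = 334742505/658022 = 508.71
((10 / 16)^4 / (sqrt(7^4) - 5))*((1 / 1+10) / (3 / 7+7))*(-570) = -1246875 / 425984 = -2.93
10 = 10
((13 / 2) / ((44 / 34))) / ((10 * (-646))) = -13 / 16720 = -0.00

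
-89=-89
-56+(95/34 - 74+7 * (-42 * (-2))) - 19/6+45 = 25634/51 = 502.63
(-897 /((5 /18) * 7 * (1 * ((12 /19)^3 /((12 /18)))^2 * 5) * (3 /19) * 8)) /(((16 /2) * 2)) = -267267649961 /8360755200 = -31.97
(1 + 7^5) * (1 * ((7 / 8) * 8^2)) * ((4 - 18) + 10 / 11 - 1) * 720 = -9549388800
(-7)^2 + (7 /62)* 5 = 3073 /62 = 49.56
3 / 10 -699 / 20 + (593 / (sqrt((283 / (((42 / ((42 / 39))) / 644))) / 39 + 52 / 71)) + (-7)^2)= 287 / 20 + 23127 * sqrt(231086966) / 6509492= 68.36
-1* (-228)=228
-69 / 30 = -23 / 10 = -2.30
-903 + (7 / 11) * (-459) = -13146 / 11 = -1195.09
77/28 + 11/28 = 22/7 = 3.14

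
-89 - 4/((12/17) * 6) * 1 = -1619/18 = -89.94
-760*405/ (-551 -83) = 153900/ 317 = 485.49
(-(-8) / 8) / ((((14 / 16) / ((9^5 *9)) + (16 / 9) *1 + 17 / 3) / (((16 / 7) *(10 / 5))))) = 136048896 / 221551897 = 0.61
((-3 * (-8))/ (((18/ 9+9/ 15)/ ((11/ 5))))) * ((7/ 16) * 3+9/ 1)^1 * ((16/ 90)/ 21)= 484/ 273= 1.77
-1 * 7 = -7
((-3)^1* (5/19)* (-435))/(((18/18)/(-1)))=-6525/19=-343.42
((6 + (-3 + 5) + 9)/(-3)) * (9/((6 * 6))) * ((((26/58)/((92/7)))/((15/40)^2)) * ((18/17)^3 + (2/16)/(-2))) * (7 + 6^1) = -104576017/20818404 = -5.02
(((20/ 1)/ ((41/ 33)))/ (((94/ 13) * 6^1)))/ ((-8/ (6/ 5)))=-429/ 7708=-0.06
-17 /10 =-1.70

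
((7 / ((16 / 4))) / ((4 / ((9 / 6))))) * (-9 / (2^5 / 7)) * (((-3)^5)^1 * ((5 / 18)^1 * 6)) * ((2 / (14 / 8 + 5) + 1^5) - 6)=-2461.25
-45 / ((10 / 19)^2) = -3249 / 20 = -162.45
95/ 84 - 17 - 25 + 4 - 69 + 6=-8389/ 84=-99.87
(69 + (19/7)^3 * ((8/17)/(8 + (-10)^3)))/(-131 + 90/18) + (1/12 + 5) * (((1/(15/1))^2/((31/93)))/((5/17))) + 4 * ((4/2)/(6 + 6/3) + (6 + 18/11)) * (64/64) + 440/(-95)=63302457609257/2380080087000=26.60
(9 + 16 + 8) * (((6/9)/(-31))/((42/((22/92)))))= -121/29946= -0.00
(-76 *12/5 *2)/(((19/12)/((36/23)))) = -41472/115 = -360.63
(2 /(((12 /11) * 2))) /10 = 11 /120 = 0.09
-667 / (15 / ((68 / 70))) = -43.20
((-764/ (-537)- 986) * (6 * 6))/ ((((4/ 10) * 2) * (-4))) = 3965385/ 358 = 11076.49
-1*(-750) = 750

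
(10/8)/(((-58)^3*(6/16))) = -5/292668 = -0.00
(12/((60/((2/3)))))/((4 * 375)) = 1/11250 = 0.00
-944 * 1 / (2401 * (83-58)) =-0.02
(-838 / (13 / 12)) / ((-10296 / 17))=7123 / 5577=1.28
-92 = -92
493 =493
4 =4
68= 68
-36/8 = -9/2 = -4.50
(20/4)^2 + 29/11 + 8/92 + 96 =31302/253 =123.72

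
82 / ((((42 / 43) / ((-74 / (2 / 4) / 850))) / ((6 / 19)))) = -260924 / 56525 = -4.62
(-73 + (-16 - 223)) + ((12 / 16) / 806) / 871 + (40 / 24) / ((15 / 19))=-7831802029 / 25272936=-309.89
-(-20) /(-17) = -20 /17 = -1.18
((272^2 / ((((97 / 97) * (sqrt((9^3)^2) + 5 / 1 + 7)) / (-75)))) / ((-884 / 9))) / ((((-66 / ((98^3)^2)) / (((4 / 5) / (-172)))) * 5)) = 1445694765570048 / 1518803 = 951864570.70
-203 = -203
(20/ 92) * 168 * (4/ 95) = 1.54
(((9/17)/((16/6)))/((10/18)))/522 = 27/39440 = 0.00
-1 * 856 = -856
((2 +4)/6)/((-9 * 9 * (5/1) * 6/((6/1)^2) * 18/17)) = -0.01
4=4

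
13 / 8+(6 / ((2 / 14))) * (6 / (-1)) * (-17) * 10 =342733 / 8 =42841.62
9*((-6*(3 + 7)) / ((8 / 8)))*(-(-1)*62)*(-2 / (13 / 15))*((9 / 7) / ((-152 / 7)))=-1129950 / 247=-4574.70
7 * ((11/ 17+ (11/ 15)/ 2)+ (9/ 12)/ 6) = 16261/ 2040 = 7.97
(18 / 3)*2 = 12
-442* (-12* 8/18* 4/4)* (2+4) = 14144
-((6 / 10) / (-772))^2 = -9 / 14899600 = -0.00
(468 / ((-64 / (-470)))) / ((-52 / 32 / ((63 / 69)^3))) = -19587015 / 12167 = -1609.85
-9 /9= -1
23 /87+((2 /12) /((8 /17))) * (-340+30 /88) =-120.03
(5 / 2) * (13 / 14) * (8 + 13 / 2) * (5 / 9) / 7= 9425 / 3528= 2.67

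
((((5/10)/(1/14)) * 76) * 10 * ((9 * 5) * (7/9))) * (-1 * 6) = -1117200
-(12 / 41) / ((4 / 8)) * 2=-48 / 41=-1.17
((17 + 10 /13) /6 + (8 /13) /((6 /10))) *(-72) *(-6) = 22392 /13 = 1722.46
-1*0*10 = 0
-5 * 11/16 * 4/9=-55/36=-1.53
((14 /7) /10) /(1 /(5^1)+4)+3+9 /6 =191 /42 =4.55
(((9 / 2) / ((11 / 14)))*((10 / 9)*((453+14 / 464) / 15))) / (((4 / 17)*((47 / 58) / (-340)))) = -1063116845 / 3102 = -342719.81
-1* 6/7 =-6/7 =-0.86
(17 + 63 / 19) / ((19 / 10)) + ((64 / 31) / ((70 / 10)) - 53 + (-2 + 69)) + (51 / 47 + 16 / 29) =26.62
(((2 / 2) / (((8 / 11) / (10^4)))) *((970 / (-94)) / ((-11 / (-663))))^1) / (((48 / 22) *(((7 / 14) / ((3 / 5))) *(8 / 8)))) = -442138125 / 94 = -4703597.07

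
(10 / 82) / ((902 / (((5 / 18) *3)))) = 25 / 221892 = 0.00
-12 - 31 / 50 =-631 / 50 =-12.62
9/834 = 3/278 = 0.01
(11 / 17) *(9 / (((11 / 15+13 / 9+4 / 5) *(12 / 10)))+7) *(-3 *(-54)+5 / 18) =81966181 / 82008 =999.49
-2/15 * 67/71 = -134/1065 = -0.13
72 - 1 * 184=-112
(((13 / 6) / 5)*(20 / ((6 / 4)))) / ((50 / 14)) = 364 / 225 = 1.62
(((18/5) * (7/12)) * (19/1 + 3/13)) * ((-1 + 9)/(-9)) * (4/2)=-2800/39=-71.79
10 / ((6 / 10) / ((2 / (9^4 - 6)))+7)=20 / 3947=0.01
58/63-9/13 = 187/819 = 0.23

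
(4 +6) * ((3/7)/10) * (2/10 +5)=78/35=2.23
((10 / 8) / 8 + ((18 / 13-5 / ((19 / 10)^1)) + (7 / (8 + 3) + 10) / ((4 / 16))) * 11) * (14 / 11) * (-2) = -25143237 / 21736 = -1156.76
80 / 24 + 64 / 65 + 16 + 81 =19757 / 195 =101.32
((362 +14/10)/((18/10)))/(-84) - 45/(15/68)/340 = -11353/3780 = -3.00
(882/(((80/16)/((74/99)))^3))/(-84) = -0.04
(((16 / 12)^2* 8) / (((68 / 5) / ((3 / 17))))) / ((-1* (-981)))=160 / 850527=0.00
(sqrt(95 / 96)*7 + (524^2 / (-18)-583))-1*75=-143210 / 9 + 7*sqrt(570) / 24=-15905.26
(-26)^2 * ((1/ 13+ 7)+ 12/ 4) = 6812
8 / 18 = 4 / 9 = 0.44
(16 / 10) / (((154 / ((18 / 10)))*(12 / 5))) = 0.01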